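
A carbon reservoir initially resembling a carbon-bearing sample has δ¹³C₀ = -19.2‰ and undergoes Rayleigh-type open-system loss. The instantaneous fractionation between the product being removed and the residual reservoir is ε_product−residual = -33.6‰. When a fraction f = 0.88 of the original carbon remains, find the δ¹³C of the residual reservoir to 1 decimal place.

Rayleigh residual: δ_res = (δ₀ + 1000)·f^(α−1) − 1000
α = ε/1000 + 1 = 0.96640, so α − 1 = -0.03360
f^(α−1) = 0.88^(-0.03360) = 1.004304
δ_res = (-19.2 + 1000) × 1.004304 − 1000 = 985.022 − 1000 = -14.98‰

-15.0‰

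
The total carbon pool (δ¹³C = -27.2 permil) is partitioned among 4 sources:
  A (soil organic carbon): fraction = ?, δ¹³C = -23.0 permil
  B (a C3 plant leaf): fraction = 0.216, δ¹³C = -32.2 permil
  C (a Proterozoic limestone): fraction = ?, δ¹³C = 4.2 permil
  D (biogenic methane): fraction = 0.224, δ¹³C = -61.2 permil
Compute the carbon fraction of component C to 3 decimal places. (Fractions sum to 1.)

0.233

Let f_C and f_A be the unknown fractions; fractions sum to 1 so f_C + f_A = 0.560.
Mass balance: Σ fᵢ·δᵢ = δ_bulk ⇒ f_C·(4.2) + f_A·(-23.0) = -27.2 − (-20.664) = -6.536
Substitute f_A = 0.560 − f_C:
f_C·(4.2 − -23.0) = -6.536 − 0.560×(-23.0) = 6.344
f_C = 6.344 / 27.2 = 0.2332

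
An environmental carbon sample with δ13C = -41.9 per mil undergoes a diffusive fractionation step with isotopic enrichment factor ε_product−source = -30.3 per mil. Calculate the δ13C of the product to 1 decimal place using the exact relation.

-70.9 per mil

Exactly, δ_product = (δ_source + 1000)·(ε/1000 + 1) − 1000.
δ_product = (-41.9 + 1000) × (-30.3/1000 + 1) − 1000
δ_product = -70.93 per mil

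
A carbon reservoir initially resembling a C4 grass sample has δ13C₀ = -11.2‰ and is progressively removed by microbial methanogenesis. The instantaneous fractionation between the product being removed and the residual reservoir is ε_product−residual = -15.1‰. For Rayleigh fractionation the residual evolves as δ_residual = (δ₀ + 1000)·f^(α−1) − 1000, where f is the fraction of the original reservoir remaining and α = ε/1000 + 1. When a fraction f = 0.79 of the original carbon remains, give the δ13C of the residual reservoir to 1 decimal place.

Rayleigh residual: δ_res = (δ₀ + 1000)·f^(α−1) − 1000
α = ε/1000 + 1 = 0.98490, so α − 1 = -0.01510
f^(α−1) = 0.79^(-0.01510) = 1.003566
δ_res = (-11.2 + 1000) × 1.003566 − 1000 = 992.326 − 1000 = -7.67‰

-7.7‰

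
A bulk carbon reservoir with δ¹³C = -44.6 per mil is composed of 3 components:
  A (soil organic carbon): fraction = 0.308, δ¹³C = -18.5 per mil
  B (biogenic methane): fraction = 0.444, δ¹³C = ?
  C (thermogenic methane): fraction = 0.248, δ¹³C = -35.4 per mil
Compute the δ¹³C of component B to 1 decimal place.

Isotope mass balance: δ_bulk = Σ fᵢ·δᵢ.
-44.6 = 0.308×(-18.5) + 0.444×δ_B + 0.248×(-35.4)
0.444·δ_B = -44.6 − (-14.477) = -30.123
δ_B = -30.123 / 0.444 = -67.84 per mil

-67.8 per mil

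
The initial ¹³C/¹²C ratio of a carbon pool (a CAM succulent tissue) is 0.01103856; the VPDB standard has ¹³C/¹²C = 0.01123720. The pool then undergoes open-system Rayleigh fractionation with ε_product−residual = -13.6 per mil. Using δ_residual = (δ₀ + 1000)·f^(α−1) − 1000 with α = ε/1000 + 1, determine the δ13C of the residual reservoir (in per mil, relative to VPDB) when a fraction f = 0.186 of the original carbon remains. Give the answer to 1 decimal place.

5.1 per mil

δ₀ = (0.01103856/0.01123720 − 1)×1000 = (0.982323 − 1)×1000 = -17.677 per mil
α − 1 = ε/1000 = -0.0136
f^(α−1) = 0.186^(-0.0136) = 1.023139
δ_res = (-17.677 + 1000) × 1.023139 − 1000 = 1005.053 − 1000 = 5.05 per mil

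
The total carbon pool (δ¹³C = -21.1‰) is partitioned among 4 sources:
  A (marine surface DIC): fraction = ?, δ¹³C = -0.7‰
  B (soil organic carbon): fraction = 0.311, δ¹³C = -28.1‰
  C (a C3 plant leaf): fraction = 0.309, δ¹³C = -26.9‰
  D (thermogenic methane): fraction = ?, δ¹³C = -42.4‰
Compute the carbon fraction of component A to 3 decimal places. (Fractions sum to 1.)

0.289

Let f_A and f_D be the unknown fractions; fractions sum to 1 so f_A + f_D = 0.380.
Mass balance: Σ fᵢ·δᵢ = δ_bulk ⇒ f_A·(-0.7) + f_D·(-42.4) = -21.1 − (-17.051) = -4.049
Substitute f_D = 0.380 − f_A:
f_A·(-0.7 − -42.4) = -4.049 − 0.380×(-42.4) = 12.063
f_A = 12.063 / 41.7 = 0.2893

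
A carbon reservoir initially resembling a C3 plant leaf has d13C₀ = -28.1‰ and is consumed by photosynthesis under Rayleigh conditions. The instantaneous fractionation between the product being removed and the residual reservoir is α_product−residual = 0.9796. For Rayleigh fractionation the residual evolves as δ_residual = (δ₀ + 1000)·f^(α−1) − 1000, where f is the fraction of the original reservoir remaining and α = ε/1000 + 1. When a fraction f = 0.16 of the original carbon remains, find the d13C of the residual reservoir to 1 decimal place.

Rayleigh residual: δ_res = (δ₀ + 1000)·f^(α−1) − 1000
α − 1 = -0.02040
f^(α−1) = 0.16^(-0.02040) = 1.038092
δ_res = (-28.1 + 1000) × 1.038092 − 1000 = 1008.922 − 1000 = 8.92‰

8.9‰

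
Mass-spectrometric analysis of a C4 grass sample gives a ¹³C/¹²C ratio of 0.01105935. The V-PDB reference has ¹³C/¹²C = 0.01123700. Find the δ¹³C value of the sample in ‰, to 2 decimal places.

-15.81‰

δ¹³C = (R_sample / R_standard − 1) × 1000
R_sample / R_standard = 0.01105935 / 0.01123700 = 0.984191
δ¹³C = (0.984191 − 1) × 1000 = -15.809‰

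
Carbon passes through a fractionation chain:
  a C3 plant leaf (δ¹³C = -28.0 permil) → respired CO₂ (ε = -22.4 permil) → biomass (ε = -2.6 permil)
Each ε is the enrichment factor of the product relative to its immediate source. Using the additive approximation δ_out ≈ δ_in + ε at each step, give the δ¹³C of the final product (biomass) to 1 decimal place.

-53.0 permil

step 1: δ ≈ -28.0 + (-22.4) = -50.4 permil
step 2: δ ≈ -50.4 + (-2.6) = -53.0 permil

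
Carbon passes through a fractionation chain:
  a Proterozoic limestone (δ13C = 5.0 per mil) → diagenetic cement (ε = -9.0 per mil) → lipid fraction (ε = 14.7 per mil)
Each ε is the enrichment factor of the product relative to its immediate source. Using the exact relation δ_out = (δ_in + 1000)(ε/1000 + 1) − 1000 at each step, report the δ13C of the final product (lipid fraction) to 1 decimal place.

step 1: δ = (5.00 + 1000)·(-9.0/1000 + 1) − 1000 = -4.04 per mil
step 2: δ = (-4.04 + 1000)·(14.7/1000 + 1) − 1000 = 10.60 per mil

10.6 per mil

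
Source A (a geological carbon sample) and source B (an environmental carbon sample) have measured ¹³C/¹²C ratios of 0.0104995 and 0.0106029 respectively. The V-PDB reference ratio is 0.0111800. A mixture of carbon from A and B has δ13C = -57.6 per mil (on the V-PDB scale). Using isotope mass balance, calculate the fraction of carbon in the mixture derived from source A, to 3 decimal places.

δ_A = (0.0104995/0.0111800 − 1)×1000 = (0.939132 − 1)×1000 = -60.868 per mil
δ_B = (0.0106029/0.0111800 − 1)×1000 = (0.948381 − 1)×1000 = -51.619 per mil
f_A = (δ_mix − δ_B)/(δ_A − δ_B) = (-57.6 − (-51.619))/(-60.868 − (-51.619))
f_A = -5.981 / -9.249 = 0.6467

0.647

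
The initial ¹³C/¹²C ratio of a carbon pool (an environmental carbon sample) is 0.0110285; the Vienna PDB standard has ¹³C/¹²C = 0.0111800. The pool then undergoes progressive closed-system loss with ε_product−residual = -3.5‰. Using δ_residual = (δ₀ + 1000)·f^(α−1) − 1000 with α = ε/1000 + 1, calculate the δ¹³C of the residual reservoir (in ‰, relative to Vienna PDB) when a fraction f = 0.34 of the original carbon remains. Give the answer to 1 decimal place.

δ₀ = (0.0110285/0.0111800 − 1)×1000 = (0.986449 − 1)×1000 = -13.551‰
α − 1 = ε/1000 = -0.0035
f^(α−1) = 0.34^(-0.0035) = 1.003783
δ_res = (-13.551 + 1000) × 1.003783 − 1000 = 990.181 − 1000 = -9.82‰

-9.8‰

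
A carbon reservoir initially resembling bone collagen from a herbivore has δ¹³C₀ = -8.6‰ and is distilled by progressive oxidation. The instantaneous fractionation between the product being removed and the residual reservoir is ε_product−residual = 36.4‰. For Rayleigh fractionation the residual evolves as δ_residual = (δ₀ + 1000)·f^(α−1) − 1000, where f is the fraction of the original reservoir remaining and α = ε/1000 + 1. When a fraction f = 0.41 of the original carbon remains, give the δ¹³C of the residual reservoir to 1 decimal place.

Rayleigh residual: δ_res = (δ₀ + 1000)·f^(α−1) − 1000
α = ε/1000 + 1 = 1.03640, so α − 1 = 0.03640
f^(α−1) = 0.41^(0.03640) = 0.968067
δ_res = (-8.6 + 1000) × 0.968067 − 1000 = 959.741 − 1000 = -40.26‰

-40.3‰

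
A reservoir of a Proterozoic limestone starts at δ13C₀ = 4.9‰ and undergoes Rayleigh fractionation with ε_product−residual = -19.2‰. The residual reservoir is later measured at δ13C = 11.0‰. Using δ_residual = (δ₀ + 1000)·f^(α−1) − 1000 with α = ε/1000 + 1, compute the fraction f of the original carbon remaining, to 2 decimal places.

0.73

α − 1 = ε/1000 = -0.0192
(δ_res + 1000)/(δ₀ + 1000) = (11.0 + 1000)/(4.9 + 1000) = 1011.0/1004.9 = 1.006070
f = 1.006070^(1/-0.0192) = exp(ln(1.006070)/-0.0192) = exp(0.00605/-0.0192)
f = exp(-0.3152) = 0.7296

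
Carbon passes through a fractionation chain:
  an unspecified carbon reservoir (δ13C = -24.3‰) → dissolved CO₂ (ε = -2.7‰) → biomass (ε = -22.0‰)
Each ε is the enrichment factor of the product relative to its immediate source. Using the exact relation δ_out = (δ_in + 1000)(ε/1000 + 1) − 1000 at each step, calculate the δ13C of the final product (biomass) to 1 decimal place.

-48.3‰

step 1: δ = (-24.30 + 1000)·(-2.7/1000 + 1) − 1000 = -26.93‰
step 2: δ = (-26.93 + 1000)·(-22.0/1000 + 1) − 1000 = -48.34‰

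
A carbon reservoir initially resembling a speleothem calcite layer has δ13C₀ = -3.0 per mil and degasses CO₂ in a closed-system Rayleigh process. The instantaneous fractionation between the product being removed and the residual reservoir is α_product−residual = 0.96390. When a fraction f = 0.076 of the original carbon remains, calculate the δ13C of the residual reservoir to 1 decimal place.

94.2 per mil

Rayleigh residual: δ_res = (δ₀ + 1000)·f^(α−1) − 1000
α − 1 = -0.03610
f^(α−1) = 0.076^(-0.03610) = 1.097495
δ_res = (-3.0 + 1000) × 1.097495 − 1000 = 1094.203 − 1000 = 94.20 per mil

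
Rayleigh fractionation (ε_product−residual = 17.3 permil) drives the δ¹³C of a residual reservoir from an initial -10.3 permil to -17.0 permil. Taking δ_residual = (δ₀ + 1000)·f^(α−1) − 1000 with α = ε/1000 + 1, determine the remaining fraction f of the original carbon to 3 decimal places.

α − 1 = ε/1000 = 0.0173
(δ_res + 1000)/(δ₀ + 1000) = (-17.0 + 1000)/(-10.3 + 1000) = 983.0/989.7 = 0.993230
f = 0.993230^(1/0.0173) = exp(ln(0.993230)/0.0173) = exp(-0.00679/0.0173)
f = exp(-0.3926) = 0.6753

0.675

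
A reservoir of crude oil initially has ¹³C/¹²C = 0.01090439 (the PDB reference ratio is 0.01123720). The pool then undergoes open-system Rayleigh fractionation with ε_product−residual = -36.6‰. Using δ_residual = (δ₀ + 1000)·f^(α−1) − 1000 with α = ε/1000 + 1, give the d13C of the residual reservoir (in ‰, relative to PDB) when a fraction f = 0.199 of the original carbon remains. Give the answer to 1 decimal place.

δ₀ = (0.01090439/0.01123720 − 1)×1000 = (0.970383 − 1)×1000 = -29.617‰
α − 1 = ε/1000 = -0.0366
f^(α−1) = 0.199^(-0.0366) = 1.060870
δ_res = (-29.617 + 1000) × 1.060870 − 1000 = 1029.450 − 1000 = 29.45‰

29.4‰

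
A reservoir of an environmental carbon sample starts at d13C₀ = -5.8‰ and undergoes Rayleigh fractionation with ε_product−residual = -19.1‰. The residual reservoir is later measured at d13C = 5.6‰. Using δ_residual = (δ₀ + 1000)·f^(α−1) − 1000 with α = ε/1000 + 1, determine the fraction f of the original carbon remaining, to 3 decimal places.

0.551

α − 1 = ε/1000 = -0.0191
(δ_res + 1000)/(δ₀ + 1000) = (5.6 + 1000)/(-5.8 + 1000) = 1005.6/994.2 = 1.011467
f = 1.011467^(1/-0.0191) = exp(ln(1.011467)/-0.0191) = exp(0.01140/-0.0191)
f = exp(-0.5969) = 0.5505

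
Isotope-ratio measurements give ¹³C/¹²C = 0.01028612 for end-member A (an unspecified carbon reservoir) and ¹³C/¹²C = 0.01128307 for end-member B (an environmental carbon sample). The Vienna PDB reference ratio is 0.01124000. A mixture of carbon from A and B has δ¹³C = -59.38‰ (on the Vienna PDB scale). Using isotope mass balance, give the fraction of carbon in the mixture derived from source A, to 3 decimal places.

0.713

δ_A = (0.01028612/0.01124000 − 1)×1000 = (0.915135 − 1)×1000 = -84.865‰
δ_B = (0.01128307/0.01124000 − 1)×1000 = (1.003832 − 1)×1000 = 3.832‰
f_A = (δ_mix − δ_B)/(δ_A − δ_B) = (-59.38 − (3.832))/(-84.865 − (3.832))
f_A = -63.212 / -88.697 = 0.7127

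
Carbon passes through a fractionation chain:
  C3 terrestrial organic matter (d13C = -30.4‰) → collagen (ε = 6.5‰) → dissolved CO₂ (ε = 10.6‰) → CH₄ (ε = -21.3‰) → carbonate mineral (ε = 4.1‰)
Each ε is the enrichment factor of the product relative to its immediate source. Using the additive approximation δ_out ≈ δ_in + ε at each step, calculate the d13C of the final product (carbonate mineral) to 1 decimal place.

-30.5‰

step 1: δ ≈ -30.4 + (6.5) = -23.9‰
step 2: δ ≈ -23.9 + (10.6) = -13.3‰
step 3: δ ≈ -13.3 + (-21.3) = -34.6‰
step 4: δ ≈ -34.6 + (4.1) = -30.5‰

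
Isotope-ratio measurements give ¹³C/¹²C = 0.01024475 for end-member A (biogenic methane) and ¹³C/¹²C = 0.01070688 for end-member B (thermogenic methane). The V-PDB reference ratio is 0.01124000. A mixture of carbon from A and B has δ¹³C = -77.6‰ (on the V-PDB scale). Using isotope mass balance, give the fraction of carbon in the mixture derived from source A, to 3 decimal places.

0.734

δ_A = (0.01024475/0.01124000 − 1)×1000 = (0.911455 − 1)×1000 = -88.545‰
δ_B = (0.01070688/0.01124000 − 1)×1000 = (0.952569 − 1)×1000 = -47.431‰
f_A = (δ_mix − δ_B)/(δ_A − δ_B) = (-77.6 − (-47.431))/(-88.545 − (-47.431))
f_A = -30.169 / -41.115 = 0.7338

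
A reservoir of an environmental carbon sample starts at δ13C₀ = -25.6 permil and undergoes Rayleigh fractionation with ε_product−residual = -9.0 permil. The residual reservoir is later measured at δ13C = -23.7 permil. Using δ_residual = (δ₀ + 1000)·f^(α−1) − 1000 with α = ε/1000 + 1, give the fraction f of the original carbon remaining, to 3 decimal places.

α − 1 = ε/1000 = -0.0090
(δ_res + 1000)/(δ₀ + 1000) = (-23.7 + 1000)/(-25.6 + 1000) = 976.3/974.4 = 1.001950
f = 1.001950^(1/-0.0090) = exp(ln(1.001950)/-0.0090) = exp(0.00195/-0.0090)
f = exp(-0.2164) = 0.8054

0.805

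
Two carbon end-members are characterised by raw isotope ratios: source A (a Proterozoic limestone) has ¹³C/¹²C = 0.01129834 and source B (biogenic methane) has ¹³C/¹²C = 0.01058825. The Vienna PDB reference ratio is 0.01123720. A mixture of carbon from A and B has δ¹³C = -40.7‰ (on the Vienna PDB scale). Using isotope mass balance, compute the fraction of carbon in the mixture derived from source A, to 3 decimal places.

0.270

δ_A = (0.01129834/0.01123720 − 1)×1000 = (1.005441 − 1)×1000 = 5.441‰
δ_B = (0.01058825/0.01123720 − 1)×1000 = (0.942250 − 1)×1000 = -57.750‰
f_A = (δ_mix − δ_B)/(δ_A − δ_B) = (-40.7 − (-57.750))/(5.441 − (-57.750))
f_A = 17.050 / 63.191 = 0.2698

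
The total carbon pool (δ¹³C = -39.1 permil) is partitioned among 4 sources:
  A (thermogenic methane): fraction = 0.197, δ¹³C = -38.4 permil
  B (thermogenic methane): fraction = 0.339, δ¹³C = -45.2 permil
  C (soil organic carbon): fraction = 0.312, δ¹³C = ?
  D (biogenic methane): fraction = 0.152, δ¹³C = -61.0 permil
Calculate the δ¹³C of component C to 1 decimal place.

Isotope mass balance: δ_bulk = Σ fᵢ·δᵢ.
-39.1 = 0.197×(-38.4) + 0.339×(-45.2) + 0.312×δ_C + 0.152×(-61.0)
0.312·δ_C = -39.1 − (-32.160) = -6.940
δ_C = -6.940 / 0.312 = -22.24 permil

-22.2 permil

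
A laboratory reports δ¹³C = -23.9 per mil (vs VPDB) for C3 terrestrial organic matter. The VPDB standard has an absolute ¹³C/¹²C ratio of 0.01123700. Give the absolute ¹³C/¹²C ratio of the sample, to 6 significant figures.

R_sample = R_standard × (δ¹³C/1000 + 1)
R_sample = 0.01123700 × (-23.9/1000 + 1) = 0.01123700 × 0.976100
R_sample = 0.0109684

0.0109684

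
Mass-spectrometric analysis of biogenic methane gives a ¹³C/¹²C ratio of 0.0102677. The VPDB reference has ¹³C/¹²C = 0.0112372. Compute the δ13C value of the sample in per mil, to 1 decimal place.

-86.3 per mil

δ13C = (R_sample / R_standard − 1) × 1000
R_sample / R_standard = 0.0102677 / 0.0112372 = 0.913724
δ13C = (0.913724 − 1) × 1000 = -86.28 per mil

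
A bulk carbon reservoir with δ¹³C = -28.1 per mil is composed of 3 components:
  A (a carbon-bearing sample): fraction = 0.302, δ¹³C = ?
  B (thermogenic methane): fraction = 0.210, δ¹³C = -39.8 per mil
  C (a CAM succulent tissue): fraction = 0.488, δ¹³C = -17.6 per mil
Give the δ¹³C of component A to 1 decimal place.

-36.9 per mil

Isotope mass balance: δ_bulk = Σ fᵢ·δᵢ.
-28.1 = 0.302×δ_A + 0.210×(-39.8) + 0.488×(-17.6)
0.302·δ_A = -28.1 − (-16.947) = -11.153
δ_A = -11.153 / 0.302 = -36.93 per mil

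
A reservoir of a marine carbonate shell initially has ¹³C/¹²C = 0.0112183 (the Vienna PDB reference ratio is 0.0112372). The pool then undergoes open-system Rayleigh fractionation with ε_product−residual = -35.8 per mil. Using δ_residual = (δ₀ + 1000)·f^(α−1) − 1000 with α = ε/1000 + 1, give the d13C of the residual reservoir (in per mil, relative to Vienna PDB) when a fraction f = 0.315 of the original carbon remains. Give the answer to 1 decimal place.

40.5 per mil

δ₀ = (0.0112183/0.0112372 − 1)×1000 = (0.998318 − 1)×1000 = -1.682 per mil
α − 1 = ε/1000 = -0.0358
f^(α−1) = 0.315^(-0.0358) = 1.042223
δ_res = (-1.682 + 1000) × 1.042223 − 1000 = 1040.470 − 1000 = 40.47 per mil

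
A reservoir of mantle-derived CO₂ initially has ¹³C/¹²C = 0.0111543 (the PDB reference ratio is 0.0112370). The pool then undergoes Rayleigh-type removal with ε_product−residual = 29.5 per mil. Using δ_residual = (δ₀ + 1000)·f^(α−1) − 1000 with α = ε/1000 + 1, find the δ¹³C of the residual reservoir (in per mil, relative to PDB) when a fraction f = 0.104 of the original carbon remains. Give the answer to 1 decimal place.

-71.5 per mil

δ₀ = (0.0111543/0.0112370 − 1)×1000 = (0.992640 − 1)×1000 = -7.360 per mil
α − 1 = ε/1000 = 0.0295
f^(α−1) = 0.104^(0.0295) = 0.935411
δ_res = (-7.360 + 1000) × 0.935411 − 1000 = 928.527 − 1000 = -71.47 per mil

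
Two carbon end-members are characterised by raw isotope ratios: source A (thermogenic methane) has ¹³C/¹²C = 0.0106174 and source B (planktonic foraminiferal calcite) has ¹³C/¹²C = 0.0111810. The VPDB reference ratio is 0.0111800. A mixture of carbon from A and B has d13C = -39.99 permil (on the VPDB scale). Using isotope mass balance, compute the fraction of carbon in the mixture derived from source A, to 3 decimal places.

δ_A = (0.0106174/0.0111800 − 1)×1000 = (0.949678 − 1)×1000 = -50.322 permil
δ_B = (0.0111810/0.0111800 − 1)×1000 = (1.000089 − 1)×1000 = 0.089 permil
f_A = (δ_mix − δ_B)/(δ_A − δ_B) = (-39.99 − (0.089))/(-50.322 − (0.089))
f_A = -40.079 / -50.411 = 0.7950

0.795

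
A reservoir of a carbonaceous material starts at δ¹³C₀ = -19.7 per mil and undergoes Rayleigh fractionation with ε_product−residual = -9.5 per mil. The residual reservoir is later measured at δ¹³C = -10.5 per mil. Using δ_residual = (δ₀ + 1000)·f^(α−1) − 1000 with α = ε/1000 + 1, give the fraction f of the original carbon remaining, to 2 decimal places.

α − 1 = ε/1000 = -0.0095
(δ_res + 1000)/(δ₀ + 1000) = (-10.5 + 1000)/(-19.7 + 1000) = 989.5/980.3 = 1.009385
f = 1.009385^(1/-0.0095) = exp(ln(1.009385)/-0.0095) = exp(0.00934/-0.0095)
f = exp(-0.9833) = 0.3741

0.37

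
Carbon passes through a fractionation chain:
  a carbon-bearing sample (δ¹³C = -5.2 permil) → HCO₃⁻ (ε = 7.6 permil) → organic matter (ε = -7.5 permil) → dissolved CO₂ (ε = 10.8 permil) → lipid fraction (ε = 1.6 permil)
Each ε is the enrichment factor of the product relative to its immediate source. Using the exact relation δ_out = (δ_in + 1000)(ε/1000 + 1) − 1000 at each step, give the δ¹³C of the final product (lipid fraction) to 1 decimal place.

7.2 permil

step 1: δ = (-5.20 + 1000)·(7.6/1000 + 1) − 1000 = 2.36 permil
step 2: δ = (2.36 + 1000)·(-7.5/1000 + 1) − 1000 = -5.16 permil
step 3: δ = (-5.16 + 1000)·(10.8/1000 + 1) − 1000 = 5.59 permil
step 4: δ = (5.59 + 1000)·(1.6/1000 + 1) − 1000 = 7.20 permil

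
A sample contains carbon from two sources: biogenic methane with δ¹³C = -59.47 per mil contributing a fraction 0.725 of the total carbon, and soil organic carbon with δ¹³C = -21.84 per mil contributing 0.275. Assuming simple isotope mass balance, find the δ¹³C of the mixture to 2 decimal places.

-49.12 per mil

δ_mix = f_A·δ_A + f_B·δ_B
δ_mix = 0.725 × (-59.47) + 0.275 × (-21.84)
δ_mix = -43.116 + -6.006 = -49.122 per mil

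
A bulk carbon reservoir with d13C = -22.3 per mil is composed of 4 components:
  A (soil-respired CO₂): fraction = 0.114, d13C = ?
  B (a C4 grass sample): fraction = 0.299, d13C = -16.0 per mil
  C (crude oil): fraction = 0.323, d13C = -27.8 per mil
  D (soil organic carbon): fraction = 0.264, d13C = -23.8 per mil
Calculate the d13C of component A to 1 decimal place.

-19.8 per mil

Isotope mass balance: δ_bulk = Σ fᵢ·δᵢ.
-22.3 = 0.114×δ_A + 0.299×(-16.0) + 0.323×(-27.8) + 0.264×(-23.8)
0.114·δ_A = -22.3 − (-20.047) = -2.253
δ_A = -2.253 / 0.114 = -19.77 per mil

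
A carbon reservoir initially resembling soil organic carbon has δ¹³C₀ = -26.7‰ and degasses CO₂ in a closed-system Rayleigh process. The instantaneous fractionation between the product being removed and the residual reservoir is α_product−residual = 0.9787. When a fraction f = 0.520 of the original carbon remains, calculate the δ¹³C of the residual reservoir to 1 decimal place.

-13.0‰

Rayleigh residual: δ_res = (δ₀ + 1000)·f^(α−1) − 1000
α − 1 = -0.02130
f^(α−1) = 0.520^(-0.02130) = 1.014026
δ_res = (-26.7 + 1000) × 1.014026 − 1000 = 986.952 − 1000 = -13.05‰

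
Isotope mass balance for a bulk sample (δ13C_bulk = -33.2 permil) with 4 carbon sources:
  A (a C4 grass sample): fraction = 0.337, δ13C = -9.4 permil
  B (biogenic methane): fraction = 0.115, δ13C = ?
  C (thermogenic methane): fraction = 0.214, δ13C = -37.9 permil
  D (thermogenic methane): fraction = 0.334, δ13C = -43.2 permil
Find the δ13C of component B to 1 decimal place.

-65.2 permil

Isotope mass balance: δ_bulk = Σ fᵢ·δᵢ.
-33.2 = 0.337×(-9.4) + 0.115×δ_B + 0.214×(-37.9) + 0.334×(-43.2)
0.115·δ_B = -33.2 − (-25.707) = -7.493
δ_B = -7.493 / 0.115 = -65.15 permil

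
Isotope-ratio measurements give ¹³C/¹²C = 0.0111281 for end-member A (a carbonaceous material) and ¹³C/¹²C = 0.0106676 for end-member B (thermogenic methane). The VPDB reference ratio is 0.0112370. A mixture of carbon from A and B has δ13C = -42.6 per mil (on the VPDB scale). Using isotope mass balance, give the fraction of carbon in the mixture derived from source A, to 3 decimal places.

0.197

δ_A = (0.0111281/0.0112370 − 1)×1000 = (0.990309 − 1)×1000 = -9.691 per mil
δ_B = (0.0106676/0.0112370 − 1)×1000 = (0.949328 − 1)×1000 = -50.672 per mil
f_A = (δ_mix − δ_B)/(δ_A − δ_B) = (-42.6 − (-50.672))/(-9.691 − (-50.672))
f_A = 8.072 / 40.981 = 0.1970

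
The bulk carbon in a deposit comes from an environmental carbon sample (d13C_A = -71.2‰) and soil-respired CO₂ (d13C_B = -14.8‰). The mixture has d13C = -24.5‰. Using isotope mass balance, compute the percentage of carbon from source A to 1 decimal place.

17.2%

δ_mix = f_A·δ_A + (1 − f_A)·δ_B  ⇒  f_A = (δ_mix − δ_B)/(δ_A − δ_B)
f_A = (-24.5 − (-14.8)) / (-71.2 − (-14.8))
f_A = -9.7 / -56.4 = 0.1720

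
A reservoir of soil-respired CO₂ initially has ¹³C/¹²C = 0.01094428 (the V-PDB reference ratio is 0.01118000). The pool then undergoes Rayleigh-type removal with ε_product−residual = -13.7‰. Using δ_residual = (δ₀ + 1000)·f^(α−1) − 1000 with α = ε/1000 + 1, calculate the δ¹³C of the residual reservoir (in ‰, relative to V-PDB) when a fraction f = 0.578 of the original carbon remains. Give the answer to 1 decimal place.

-13.7‰

δ₀ = (0.01094428/0.01118000 − 1)×1000 = (0.978916 − 1)×1000 = -21.084‰
α − 1 = ε/1000 = -0.0137
f^(α−1) = 0.578^(-0.0137) = 1.007538
δ_res = (-21.084 + 1000) × 1.007538 − 1000 = 986.295 − 1000 = -13.70‰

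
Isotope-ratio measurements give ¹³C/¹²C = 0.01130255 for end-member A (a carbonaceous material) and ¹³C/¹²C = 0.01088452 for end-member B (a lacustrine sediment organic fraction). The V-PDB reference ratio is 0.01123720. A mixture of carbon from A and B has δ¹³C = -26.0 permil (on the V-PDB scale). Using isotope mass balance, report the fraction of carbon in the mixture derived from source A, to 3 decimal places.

0.145

δ_A = (0.01130255/0.01123720 − 1)×1000 = (1.005816 − 1)×1000 = 5.816 permil
δ_B = (0.01088452/0.01123720 − 1)×1000 = (0.968615 − 1)×1000 = -31.385 permil
f_A = (δ_mix − δ_B)/(δ_A − δ_B) = (-26.0 − (-31.385))/(5.816 − (-31.385))
f_A = 5.385 / 37.201 = 0.1448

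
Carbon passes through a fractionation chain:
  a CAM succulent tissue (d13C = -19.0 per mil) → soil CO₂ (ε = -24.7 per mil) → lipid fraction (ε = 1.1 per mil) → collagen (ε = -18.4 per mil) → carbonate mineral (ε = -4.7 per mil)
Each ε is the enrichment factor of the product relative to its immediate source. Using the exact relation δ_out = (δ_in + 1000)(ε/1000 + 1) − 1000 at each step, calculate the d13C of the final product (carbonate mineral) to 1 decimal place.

-64.2 per mil

step 1: δ = (-19.00 + 1000)·(-24.7/1000 + 1) − 1000 = -43.23 per mil
step 2: δ = (-43.23 + 1000)·(1.1/1000 + 1) − 1000 = -42.18 per mil
step 3: δ = (-42.18 + 1000)·(-18.4/1000 + 1) − 1000 = -59.80 per mil
step 4: δ = (-59.80 + 1000)·(-4.7/1000 + 1) − 1000 = -64.22 per mil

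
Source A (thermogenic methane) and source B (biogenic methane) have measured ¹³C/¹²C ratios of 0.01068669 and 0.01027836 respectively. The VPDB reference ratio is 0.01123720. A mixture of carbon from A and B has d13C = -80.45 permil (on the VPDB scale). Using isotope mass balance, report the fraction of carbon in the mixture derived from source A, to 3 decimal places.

δ_A = (0.01068669/0.01123720 − 1)×1000 = (0.951010 − 1)×1000 = -48.990 permil
δ_B = (0.01027836/0.01123720 − 1)×1000 = (0.914673 − 1)×1000 = -85.327 permil
f_A = (δ_mix − δ_B)/(δ_A − δ_B) = (-80.45 − (-85.327))/(-48.990 − (-85.327))
f_A = 4.877 / 36.337 = 0.1342

0.134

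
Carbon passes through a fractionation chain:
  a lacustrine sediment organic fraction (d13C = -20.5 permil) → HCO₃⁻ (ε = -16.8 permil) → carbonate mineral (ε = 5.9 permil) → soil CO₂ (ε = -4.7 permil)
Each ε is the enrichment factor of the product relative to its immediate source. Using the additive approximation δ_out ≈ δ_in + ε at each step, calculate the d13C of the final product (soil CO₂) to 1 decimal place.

-36.1 permil

step 1: δ ≈ -20.5 + (-16.8) = -37.3 permil
step 2: δ ≈ -37.3 + (5.9) = -31.4 permil
step 3: δ ≈ -31.4 + (-4.7) = -36.1 permil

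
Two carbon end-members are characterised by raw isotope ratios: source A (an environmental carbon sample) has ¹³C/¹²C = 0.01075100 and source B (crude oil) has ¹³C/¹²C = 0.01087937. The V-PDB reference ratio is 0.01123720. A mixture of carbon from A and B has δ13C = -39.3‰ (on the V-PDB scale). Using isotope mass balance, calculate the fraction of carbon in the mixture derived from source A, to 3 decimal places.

δ_A = (0.01075100/0.01123720 − 1)×1000 = (0.956733 − 1)×1000 = -43.267‰
δ_B = (0.01087937/0.01123720 − 1)×1000 = (0.968157 − 1)×1000 = -31.843‰
f_A = (δ_mix − δ_B)/(δ_A − δ_B) = (-39.3 − (-31.843))/(-43.267 − (-31.843))
f_A = -7.457 / -11.424 = 0.6527

0.653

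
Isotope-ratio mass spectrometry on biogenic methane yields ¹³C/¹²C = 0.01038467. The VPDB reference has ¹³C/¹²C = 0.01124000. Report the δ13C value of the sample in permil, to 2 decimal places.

-76.10 permil

δ13C = (R_sample / R_standard − 1) × 1000
R_sample / R_standard = 0.01038467 / 0.01124000 = 0.923903
δ13C = (0.923903 − 1) × 1000 = -76.097 permil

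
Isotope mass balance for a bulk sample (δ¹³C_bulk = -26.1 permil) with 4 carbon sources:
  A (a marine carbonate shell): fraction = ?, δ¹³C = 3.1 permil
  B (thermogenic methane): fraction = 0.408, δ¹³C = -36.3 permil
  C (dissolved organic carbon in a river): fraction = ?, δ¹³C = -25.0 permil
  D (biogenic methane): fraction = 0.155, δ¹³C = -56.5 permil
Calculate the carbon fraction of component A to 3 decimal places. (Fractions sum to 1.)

0.299

Let f_A and f_C be the unknown fractions; fractions sum to 1 so f_A + f_C = 0.437.
Mass balance: Σ fᵢ·δᵢ = δ_bulk ⇒ f_A·(3.1) + f_C·(-25.0) = -26.1 − (-23.568) = -2.532
Substitute f_C = 0.437 − f_A:
f_A·(3.1 − -25.0) = -2.532 − 0.437×(-25.0) = 8.393
f_A = 8.393 / 28.1 = 0.2987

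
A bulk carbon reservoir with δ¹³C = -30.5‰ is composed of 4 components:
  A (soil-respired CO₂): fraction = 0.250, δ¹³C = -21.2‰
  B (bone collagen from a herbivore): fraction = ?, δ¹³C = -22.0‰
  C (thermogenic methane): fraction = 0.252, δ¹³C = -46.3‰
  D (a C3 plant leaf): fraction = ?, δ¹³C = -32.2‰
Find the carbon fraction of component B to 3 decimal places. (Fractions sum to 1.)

Let f_B and f_D be the unknown fractions; fractions sum to 1 so f_B + f_D = 0.498.
Mass balance: Σ fᵢ·δᵢ = δ_bulk ⇒ f_B·(-22.0) + f_D·(-32.2) = -30.5 − (-16.968) = -13.532
Substitute f_D = 0.498 − f_B:
f_B·(-22.0 − -32.2) = -13.532 − 0.498×(-32.2) = 2.503
f_B = 2.503 / 10.2 = 0.2454

0.245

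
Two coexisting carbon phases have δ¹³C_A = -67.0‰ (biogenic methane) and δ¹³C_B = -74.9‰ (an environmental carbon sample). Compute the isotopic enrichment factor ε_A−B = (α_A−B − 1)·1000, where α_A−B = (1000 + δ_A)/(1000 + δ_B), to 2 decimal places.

8.54‰

α_A−B = (1000 + -67.0) / (1000 + -74.9) = 933.0 / 925.1 = 1.008540
ε_A−B = (1.008540 − 1) × 1000 = 8.540‰
(The approximation ε ≈ δ_A − δ_B would give 7.9‰.)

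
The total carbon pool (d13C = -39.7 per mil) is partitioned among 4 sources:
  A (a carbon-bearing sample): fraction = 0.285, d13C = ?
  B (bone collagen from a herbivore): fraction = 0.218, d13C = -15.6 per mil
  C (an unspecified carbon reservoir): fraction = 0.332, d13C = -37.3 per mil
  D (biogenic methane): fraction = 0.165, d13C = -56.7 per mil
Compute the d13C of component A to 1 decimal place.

Isotope mass balance: δ_bulk = Σ fᵢ·δᵢ.
-39.7 = 0.285×δ_A + 0.218×(-15.6) + 0.332×(-37.3) + 0.165×(-56.7)
0.285·δ_A = -39.7 − (-25.140) = -14.560
δ_A = -14.560 / 0.285 = -51.09 per mil

-51.1 per mil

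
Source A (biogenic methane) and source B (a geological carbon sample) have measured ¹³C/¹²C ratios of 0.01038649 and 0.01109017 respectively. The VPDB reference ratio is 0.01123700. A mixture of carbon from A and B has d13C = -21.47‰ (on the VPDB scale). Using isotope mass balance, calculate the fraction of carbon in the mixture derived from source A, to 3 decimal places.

0.134

δ_A = (0.01038649/0.01123700 − 1)×1000 = (0.924312 − 1)×1000 = -75.688‰
δ_B = (0.01109017/0.01123700 − 1)×1000 = (0.986933 − 1)×1000 = -13.067‰
f_A = (δ_mix − δ_B)/(δ_A − δ_B) = (-21.47 − (-13.067))/(-75.688 − (-13.067))
f_A = -8.403 / -62.622 = 0.1342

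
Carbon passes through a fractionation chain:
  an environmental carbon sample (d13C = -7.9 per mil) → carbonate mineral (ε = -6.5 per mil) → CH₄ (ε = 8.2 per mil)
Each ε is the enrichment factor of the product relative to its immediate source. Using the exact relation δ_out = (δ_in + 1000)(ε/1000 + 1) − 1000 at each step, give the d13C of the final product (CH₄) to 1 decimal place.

step 1: δ = (-7.90 + 1000)·(-6.5/1000 + 1) − 1000 = -14.35 per mil
step 2: δ = (-14.35 + 1000)·(8.2/1000 + 1) − 1000 = -6.27 per mil

-6.3 per mil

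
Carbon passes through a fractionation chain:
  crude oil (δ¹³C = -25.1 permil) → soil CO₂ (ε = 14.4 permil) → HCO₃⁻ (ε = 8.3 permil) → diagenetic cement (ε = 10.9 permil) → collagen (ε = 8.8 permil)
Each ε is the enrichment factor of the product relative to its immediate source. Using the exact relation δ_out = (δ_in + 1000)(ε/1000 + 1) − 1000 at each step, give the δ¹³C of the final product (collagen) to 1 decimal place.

step 1: δ = (-25.10 + 1000)·(14.4/1000 + 1) − 1000 = -11.06 permil
step 2: δ = (-11.06 + 1000)·(8.3/1000 + 1) − 1000 = -2.85 permil
step 3: δ = (-2.85 + 1000)·(10.9/1000 + 1) − 1000 = 8.02 permil
step 4: δ = (8.02 + 1000)·(8.8/1000 + 1) − 1000 = 16.89 permil

16.9 permil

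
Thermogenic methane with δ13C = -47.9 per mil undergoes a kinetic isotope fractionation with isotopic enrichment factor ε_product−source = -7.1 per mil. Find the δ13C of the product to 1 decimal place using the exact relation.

-54.7 per mil

To first order, δ_product ≈ δ_source + ε = -55.0 per mil.
Exactly, δ_product = (δ_source + 1000)·(ε/1000 + 1) − 1000.
δ_product = (-47.9 + 1000) × (-7.1/1000 + 1) − 1000
δ_product = -54.66 per mil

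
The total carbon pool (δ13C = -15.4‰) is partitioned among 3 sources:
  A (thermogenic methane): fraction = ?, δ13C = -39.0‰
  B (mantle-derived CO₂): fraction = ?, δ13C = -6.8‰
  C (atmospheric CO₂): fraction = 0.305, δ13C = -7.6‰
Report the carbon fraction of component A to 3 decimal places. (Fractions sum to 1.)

0.260

Let f_A and f_B be the unknown fractions; fractions sum to 1 so f_A + f_B = 0.695.
Mass balance: Σ fᵢ·δᵢ = δ_bulk ⇒ f_A·(-39.0) + f_B·(-6.8) = -15.4 − (-2.318) = -13.082
Substitute f_B = 0.695 − f_A:
f_A·(-39.0 − -6.8) = -13.082 − 0.695×(-6.8) = -8.356
f_A = -8.356 / -32.2 = 0.2595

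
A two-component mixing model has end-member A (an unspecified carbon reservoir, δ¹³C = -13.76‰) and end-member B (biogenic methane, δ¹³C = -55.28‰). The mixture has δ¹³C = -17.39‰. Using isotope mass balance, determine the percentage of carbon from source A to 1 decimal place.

91.3%

δ_mix = f_A·δ_A + (1 − f_A)·δ_B  ⇒  f_A = (δ_mix − δ_B)/(δ_A − δ_B)
f_A = (-17.39 − (-55.28)) / (-13.76 − (-55.28))
f_A = 37.89 / 41.52 = 0.9126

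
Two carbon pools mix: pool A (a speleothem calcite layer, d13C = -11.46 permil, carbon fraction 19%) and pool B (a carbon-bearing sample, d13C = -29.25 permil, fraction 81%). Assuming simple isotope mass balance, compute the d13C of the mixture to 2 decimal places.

-25.87 permil

δ_mix = f_A·δ_A + f_B·δ_B
δ_mix = 0.19 × (-11.46) + 0.81 × (-29.25)
δ_mix = -2.177 + -23.693 = -25.870 permil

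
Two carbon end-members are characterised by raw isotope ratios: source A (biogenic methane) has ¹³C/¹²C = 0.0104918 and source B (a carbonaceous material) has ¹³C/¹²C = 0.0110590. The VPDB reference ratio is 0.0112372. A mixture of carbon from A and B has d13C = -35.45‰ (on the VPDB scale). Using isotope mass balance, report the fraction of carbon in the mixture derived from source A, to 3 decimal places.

δ_A = (0.0104918/0.0112372 − 1)×1000 = (0.933667 − 1)×1000 = -66.333‰
δ_B = (0.0110590/0.0112372 − 1)×1000 = (0.984142 − 1)×1000 = -15.858‰
f_A = (δ_mix − δ_B)/(δ_A − δ_B) = (-35.45 − (-15.858))/(-66.333 − (-15.858))
f_A = -19.592 / -50.475 = 0.3882

0.388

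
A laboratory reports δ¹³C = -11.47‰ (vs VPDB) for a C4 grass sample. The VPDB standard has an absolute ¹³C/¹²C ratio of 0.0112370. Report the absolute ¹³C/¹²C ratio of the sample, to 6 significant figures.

R_sample = R_standard × (δ¹³C/1000 + 1)
R_sample = 0.0112370 × (-11.47/1000 + 1) = 0.0112370 × 0.988530
R_sample = 0.0111081

0.0111081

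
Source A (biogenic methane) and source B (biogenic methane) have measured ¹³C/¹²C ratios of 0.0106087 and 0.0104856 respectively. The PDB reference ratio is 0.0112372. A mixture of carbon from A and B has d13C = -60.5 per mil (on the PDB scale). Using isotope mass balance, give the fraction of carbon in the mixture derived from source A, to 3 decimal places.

0.583

δ_A = (0.0106087/0.0112372 − 1)×1000 = (0.944070 − 1)×1000 = -55.930 per mil
δ_B = (0.0104856/0.0112372 − 1)×1000 = (0.933115 − 1)×1000 = -66.885 per mil
f_A = (δ_mix − δ_B)/(δ_A − δ_B) = (-60.5 − (-66.885))/(-55.930 − (-66.885))
f_A = 6.385 / 10.955 = 0.5829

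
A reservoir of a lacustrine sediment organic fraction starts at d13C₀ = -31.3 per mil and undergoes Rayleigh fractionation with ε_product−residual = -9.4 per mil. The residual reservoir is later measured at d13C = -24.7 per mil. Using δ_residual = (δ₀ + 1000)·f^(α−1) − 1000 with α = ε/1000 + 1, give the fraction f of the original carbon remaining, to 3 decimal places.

0.486

α − 1 = ε/1000 = -0.0094
(δ_res + 1000)/(δ₀ + 1000) = (-24.7 + 1000)/(-31.3 + 1000) = 975.3/968.7 = 1.006813
f = 1.006813^(1/-0.0094) = exp(ln(1.006813)/-0.0094) = exp(0.00679/-0.0094)
f = exp(-0.7224) = 0.4856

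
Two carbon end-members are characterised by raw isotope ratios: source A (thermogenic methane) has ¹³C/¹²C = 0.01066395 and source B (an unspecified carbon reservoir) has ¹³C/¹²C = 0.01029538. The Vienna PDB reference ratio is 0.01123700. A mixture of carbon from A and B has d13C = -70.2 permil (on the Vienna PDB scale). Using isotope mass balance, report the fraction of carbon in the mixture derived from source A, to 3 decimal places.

δ_A = (0.01066395/0.01123700 − 1)×1000 = (0.949003 − 1)×1000 = -50.997 permil
δ_B = (0.01029538/0.01123700 − 1)×1000 = (0.916204 − 1)×1000 = -83.796 permil
f_A = (δ_mix − δ_B)/(δ_A − δ_B) = (-70.2 − (-83.796))/(-50.997 − (-83.796))
f_A = 13.596 / 32.800 = 0.4145

0.415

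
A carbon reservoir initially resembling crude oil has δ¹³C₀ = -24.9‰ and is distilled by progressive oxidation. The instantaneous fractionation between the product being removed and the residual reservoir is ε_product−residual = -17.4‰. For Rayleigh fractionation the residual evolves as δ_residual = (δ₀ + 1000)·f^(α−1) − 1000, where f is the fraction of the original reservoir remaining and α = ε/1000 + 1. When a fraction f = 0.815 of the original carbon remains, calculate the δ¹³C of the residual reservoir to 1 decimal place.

-21.4‰

Rayleigh residual: δ_res = (δ₀ + 1000)·f^(α−1) − 1000
α = ε/1000 + 1 = 0.98260, so α − 1 = -0.01740
f^(α−1) = 0.815^(-0.01740) = 1.003566
δ_res = (-24.9 + 1000) × 1.003566 − 1000 = 978.577 − 1000 = -21.42‰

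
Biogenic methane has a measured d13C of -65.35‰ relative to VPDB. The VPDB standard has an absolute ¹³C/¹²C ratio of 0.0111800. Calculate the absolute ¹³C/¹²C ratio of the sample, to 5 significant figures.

R_sample = R_standard × (d13C/1000 + 1)
R_sample = 0.0111800 × (-65.35/1000 + 1) = 0.0111800 × 0.934650
R_sample = 0.0104494

0.010449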